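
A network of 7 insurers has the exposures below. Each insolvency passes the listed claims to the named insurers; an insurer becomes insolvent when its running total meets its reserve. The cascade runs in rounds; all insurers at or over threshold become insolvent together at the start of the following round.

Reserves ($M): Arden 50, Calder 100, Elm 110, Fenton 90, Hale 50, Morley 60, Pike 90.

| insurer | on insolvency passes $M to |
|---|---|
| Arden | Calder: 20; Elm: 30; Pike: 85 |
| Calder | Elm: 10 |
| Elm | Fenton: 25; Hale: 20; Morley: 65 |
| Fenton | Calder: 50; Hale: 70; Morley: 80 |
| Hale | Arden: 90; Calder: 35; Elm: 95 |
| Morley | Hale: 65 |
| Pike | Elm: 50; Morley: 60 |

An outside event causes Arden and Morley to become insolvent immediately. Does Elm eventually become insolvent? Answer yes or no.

yes

Round 1 — Arden, Morley become insolvent (initial).
  Calder: +20 → 20 < 100
  Elm: +30 → 30 < 110
  Hale: +65 → 65 ≥ 50
  Pike: +85 → 85 < 90
Round 2 — Hale becomes insolvent.
  Calder: +35 → 55 < 100
  Elm: +95 → 125 ≥ 110
Round 3 — Elm becomes insolvent.
  Fenton: +25 → 25 < 90
No further insolvencies.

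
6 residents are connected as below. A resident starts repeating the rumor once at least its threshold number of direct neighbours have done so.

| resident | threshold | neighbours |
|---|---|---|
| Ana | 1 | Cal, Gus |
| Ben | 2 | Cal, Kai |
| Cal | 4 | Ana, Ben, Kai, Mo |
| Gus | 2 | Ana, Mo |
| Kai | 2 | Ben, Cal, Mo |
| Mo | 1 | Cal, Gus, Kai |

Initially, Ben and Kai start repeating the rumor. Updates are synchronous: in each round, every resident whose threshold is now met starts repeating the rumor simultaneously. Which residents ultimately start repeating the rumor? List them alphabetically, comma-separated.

Ben, Kai, Mo

Round 1 — Ben, Kai start repeating the rumor (initial).
Round 2 — checking thresholds:
  Cal: 2 of 4 neighbours < 4, holds.
  Mo: 1 of 3 neighbours ≥ 1, starts repeating the rumor.
Round 3 — no new spreads; cascade stops.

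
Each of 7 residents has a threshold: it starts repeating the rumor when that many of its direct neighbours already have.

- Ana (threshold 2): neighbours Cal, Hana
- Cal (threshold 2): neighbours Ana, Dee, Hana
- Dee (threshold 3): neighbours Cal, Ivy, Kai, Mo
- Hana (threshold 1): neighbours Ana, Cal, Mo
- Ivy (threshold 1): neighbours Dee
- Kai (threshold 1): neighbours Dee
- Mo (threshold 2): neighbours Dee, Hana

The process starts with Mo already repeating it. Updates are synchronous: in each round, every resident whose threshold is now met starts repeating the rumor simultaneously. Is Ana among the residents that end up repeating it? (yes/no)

Round 1 — Mo starts repeating the rumor (initial).
Round 2 — checking thresholds:
  Dee: 1 of 4 neighbours < 3, holds.
  Hana: 1 of 3 neighbours ≥ 1, starts repeating the rumor.
Round 3 — no new spreads; cascade stops.

no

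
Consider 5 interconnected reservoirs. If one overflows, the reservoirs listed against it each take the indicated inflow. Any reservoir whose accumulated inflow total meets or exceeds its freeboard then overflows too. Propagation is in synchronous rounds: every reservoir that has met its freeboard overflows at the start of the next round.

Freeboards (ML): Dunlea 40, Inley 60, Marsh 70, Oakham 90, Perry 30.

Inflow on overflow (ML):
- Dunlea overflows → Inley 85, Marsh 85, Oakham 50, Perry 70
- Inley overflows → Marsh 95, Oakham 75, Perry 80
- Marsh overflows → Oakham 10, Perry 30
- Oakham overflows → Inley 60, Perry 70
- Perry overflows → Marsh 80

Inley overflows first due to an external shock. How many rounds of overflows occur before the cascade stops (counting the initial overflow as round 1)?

2

Round 1 — Inley overflows (initial).
  Marsh: +95 → 95 ≥ 70
  Oakham: +75 → 75 < 90
  Perry: +80 → 80 ≥ 30
Round 2 — Marsh, Perry overflow.
  Oakham: +10 → 85 < 90
No further overflows.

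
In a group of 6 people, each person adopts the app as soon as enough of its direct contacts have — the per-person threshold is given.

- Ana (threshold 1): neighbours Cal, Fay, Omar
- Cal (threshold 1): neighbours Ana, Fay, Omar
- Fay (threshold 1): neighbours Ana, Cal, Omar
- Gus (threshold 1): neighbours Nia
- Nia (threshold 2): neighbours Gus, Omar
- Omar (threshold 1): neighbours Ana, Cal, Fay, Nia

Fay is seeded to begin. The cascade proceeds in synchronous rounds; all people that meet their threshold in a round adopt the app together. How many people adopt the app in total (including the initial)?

4

Round 1 — Fay adopts the app (initial).
Round 2 — checking thresholds:
  Ana: 1 of 3 neighbours ≥ 1, adopts the app.
  Cal: 1 of 3 neighbours ≥ 1, adopts the app.
  Omar: 1 of 4 neighbours ≥ 1, adopts the app.
Round 3 — no new adoptions; cascade stops.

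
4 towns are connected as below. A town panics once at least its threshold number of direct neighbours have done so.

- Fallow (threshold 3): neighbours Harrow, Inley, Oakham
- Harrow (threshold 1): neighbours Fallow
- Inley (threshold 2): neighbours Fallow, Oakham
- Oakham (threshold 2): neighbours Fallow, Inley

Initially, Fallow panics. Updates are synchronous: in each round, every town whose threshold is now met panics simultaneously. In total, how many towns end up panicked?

Round 1 — Fallow panics (initial).
Round 2 — checking thresholds:
  Harrow: 1 of 1 neighbours ≥ 1, panics.
  Inley: 1 of 2 neighbours < 2, not yet.
  Oakham: 1 of 2 neighbours < 2, not yet.
Round 3 — no new panics; cascade stops.

2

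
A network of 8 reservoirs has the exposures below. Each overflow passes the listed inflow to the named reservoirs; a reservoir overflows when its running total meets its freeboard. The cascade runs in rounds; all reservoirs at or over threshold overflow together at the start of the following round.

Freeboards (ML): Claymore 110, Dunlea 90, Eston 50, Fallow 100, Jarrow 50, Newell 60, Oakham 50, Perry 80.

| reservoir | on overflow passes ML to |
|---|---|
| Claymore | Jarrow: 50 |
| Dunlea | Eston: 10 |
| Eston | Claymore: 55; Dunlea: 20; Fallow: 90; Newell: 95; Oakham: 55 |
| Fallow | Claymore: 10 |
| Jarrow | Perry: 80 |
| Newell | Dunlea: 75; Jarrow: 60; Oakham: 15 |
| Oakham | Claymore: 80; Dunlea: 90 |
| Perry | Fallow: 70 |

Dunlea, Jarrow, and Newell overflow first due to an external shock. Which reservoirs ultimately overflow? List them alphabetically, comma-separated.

Round 1 — Dunlea, Jarrow, Newell overflow (initial).
  Eston: +10 → 10 < 50
  Oakham: +15 → 15 < 50
  Perry: +80 → 80 ≥ 80
Round 2 — Perry overflows.
  Fallow: +70 → 70 < 100
No further overflows.

Dunlea, Jarrow, Newell, Perry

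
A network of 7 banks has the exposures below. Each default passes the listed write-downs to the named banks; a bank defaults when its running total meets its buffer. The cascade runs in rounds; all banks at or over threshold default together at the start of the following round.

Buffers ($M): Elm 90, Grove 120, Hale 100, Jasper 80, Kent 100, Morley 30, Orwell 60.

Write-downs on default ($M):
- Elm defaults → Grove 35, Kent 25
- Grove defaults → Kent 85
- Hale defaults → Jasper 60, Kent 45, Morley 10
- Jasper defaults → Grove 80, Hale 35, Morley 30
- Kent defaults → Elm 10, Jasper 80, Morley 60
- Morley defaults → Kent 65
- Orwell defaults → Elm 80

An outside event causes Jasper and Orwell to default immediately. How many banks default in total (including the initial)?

3

Round 1 — Jasper, Orwell default (initial).
  Elm: +80 → 80 < 90
  Grove: +80 → 80 < 120
  Hale: +35 → 35 < 100
  Morley: +30 → 30 ≥ 30
Round 2 — Morley defaults.
  Kent: +65 → 65 < 100
No further defaults.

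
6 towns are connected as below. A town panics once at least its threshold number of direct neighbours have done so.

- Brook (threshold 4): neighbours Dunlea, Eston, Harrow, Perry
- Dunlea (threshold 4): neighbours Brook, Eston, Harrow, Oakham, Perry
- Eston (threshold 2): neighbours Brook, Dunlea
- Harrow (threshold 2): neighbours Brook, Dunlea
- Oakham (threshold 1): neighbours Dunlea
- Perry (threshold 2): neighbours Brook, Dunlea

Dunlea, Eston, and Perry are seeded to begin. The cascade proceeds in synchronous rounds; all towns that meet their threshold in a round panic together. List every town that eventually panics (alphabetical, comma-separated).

Dunlea, Eston, Oakham, Perry

Round 1 — Dunlea, Eston, Perry panic (initial).
Round 2 — checking thresholds:
  Brook: 3 of 4 neighbours < 4, holds.
  Harrow: 1 of 2 neighbours < 2, holds.
  Oakham: 1 of 1 neighbours ≥ 1, panics.
Round 3 — no new panics; cascade stops.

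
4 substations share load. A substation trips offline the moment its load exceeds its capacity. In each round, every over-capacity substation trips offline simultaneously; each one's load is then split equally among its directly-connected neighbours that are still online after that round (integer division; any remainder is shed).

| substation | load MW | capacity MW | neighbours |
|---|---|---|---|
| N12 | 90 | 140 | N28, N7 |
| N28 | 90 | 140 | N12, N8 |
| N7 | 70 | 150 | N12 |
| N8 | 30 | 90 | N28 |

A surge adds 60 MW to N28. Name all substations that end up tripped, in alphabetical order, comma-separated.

Round 1 — N28 at 150 > 140. N28 trips offline.
  N28 sheds 150 MW to N12, N8: 75 each.
    N12: 90+75 = 165 > 140
    N8: 30+75 = 105 > 90
Round 2 — N12, N8 trip offline.
  N12 sheds 165 MW to N7: 165 each.
    N7: 70+165 = 235 > 150
  N8 sheds 105 MW: no online neighbours, lost.
Round 3 — N7 trips offline.
  N7 sheds 235 MW: no online neighbours, lost.
No further trips.

N12, N28, N7, N8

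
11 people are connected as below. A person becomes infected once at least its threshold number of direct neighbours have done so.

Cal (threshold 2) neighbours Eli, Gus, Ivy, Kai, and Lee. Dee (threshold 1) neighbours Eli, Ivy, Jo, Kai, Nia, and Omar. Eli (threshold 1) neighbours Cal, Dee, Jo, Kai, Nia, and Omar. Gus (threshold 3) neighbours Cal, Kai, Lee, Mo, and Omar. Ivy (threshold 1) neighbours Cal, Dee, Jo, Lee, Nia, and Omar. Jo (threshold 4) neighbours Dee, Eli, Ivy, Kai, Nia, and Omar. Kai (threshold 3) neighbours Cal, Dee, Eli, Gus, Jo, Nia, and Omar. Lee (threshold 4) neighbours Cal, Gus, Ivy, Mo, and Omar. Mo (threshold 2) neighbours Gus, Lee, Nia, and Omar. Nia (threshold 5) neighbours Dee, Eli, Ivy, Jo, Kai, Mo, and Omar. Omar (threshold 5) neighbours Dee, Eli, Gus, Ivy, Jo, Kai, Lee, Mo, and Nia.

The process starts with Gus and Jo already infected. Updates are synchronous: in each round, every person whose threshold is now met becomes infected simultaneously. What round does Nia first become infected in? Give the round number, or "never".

4

Round 1 — Gus, Jo become infected (initial).
Round 2 — checking thresholds:
  Cal: 1 of 5 neighbours < 2, below threshold.
  Dee: 1 of 6 neighbours ≥ 1, becomes infected.
  Eli: 1 of 6 neighbours ≥ 1, becomes infected.
  Ivy: 1 of 6 neighbours ≥ 1, becomes infected.
  Kai: 2 of 7 neighbours < 3, below threshold.
  Lee: 1 of 5 neighbours < 4, below threshold.
  Mo: 1 of 4 neighbours < 2, below threshold.
  Nia: 1 of 7 neighbours < 5, below threshold.
  Omar: 2 of 9 neighbours < 5, below threshold.
Round 3 — checking thresholds:
  Cal: 3 of 5 neighbours ≥ 2, becomes infected.
  Kai: 4 of 7 neighbours ≥ 3, becomes infected.
  Lee: 2 of 5 neighbours < 4, below threshold.
  Mo: 1 of 4 neighbours < 2, below threshold.
  Nia: 4 of 7 neighbours < 5, below threshold.
  Omar: 5 of 9 neighbours ≥ 5, becomes infected.
Round 4 — checking thresholds:
  Lee: 4 of 5 neighbours ≥ 4, becomes infected.
  Mo: 2 of 4 neighbours ≥ 2, becomes infected.
  Nia: 6 of 7 neighbours ≥ 5, becomes infected.
Round 5 — no new infections; cascade stops.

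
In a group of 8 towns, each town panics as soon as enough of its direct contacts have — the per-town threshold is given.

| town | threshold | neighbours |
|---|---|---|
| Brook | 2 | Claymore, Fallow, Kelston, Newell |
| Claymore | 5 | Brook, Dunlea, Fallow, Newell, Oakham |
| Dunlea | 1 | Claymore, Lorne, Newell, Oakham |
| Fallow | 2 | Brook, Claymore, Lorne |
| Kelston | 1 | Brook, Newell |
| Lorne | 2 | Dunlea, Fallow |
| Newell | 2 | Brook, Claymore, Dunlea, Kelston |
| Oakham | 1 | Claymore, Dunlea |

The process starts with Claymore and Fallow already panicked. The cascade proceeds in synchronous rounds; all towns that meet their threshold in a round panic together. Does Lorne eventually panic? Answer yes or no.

yes

Round 1 — Claymore, Fallow panic (initial).
Round 2 — checking thresholds:
  Brook: 2 of 4 neighbours ≥ 2, panics.
  Dunlea: 1 of 4 neighbours ≥ 1, panics.
  Lorne: 1 of 2 neighbours < 2, holds.
  Newell: 1 of 4 neighbours < 2, holds.
  Oakham: 1 of 2 neighbours ≥ 1, panics.
Round 3 — checking thresholds:
  Kelston: 1 of 2 neighbours ≥ 1, panics.
  Lorne: 2 of 2 neighbours ≥ 2, panics.
  Newell: 3 of 4 neighbours ≥ 2, panics.
Round 4 — no new panics; cascade stops.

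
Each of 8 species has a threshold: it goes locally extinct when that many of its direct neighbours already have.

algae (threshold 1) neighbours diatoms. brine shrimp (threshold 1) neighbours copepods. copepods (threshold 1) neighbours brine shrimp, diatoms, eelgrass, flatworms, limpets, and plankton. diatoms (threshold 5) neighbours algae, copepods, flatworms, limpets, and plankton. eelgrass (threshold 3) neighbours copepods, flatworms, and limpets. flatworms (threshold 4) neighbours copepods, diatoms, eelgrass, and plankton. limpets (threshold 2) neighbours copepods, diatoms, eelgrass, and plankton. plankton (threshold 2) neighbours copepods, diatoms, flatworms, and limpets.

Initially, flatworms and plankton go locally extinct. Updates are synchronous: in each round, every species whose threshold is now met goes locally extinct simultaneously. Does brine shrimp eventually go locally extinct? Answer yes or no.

yes

Round 1 — flatworms, plankton go locally extinct (initial).
Round 2 — checking thresholds:
  copepods: 2 of 6 neighbours ≥ 1, goes locally extinct.
  diatoms: 2 of 5 neighbours < 5, not yet.
  eelgrass: 1 of 3 neighbours < 3, not yet.
  limpets: 1 of 4 neighbours < 2, not yet.
Round 3 — checking thresholds:
  brine shrimp: 1 of 1 neighbours ≥ 1, goes locally extinct.
  diatoms: 3 of 5 neighbours < 5, not yet.
  eelgrass: 2 of 3 neighbours < 3, not yet.
  limpets: 2 of 4 neighbours ≥ 2, goes locally extinct.
Round 4 — checking thresholds:
  diatoms: 4 of 5 neighbours < 5, not yet.
  eelgrass: 3 of 3 neighbours ≥ 3, goes locally extinct.
Round 5 — no new extinctions; cascade stops.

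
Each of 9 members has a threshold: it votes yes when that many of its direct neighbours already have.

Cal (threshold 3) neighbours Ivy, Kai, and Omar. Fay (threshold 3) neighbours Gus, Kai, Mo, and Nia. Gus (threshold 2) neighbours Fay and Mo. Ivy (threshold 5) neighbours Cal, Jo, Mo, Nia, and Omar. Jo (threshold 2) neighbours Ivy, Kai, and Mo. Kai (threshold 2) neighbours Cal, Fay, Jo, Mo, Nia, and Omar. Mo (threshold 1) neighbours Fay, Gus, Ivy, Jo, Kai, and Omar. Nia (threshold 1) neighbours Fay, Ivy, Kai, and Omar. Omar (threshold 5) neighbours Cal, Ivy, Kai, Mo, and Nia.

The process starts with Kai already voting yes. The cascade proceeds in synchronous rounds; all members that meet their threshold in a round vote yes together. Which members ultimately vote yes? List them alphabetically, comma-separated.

Fay, Gus, Jo, Kai, Mo, Nia

Round 1 — Kai votes yes (initial).
Round 2 — checking thresholds:
  Cal: 1 of 3 neighbours < 3, below threshold.
  Fay: 1 of 4 neighbours < 3, below threshold.
  Jo: 1 of 3 neighbours < 2, below threshold.
  Mo: 1 of 6 neighbours ≥ 1, votes yes.
  Nia: 1 of 4 neighbours ≥ 1, votes yes.
  Omar: 1 of 5 neighbours < 5, below threshold.
Round 3 — checking thresholds:
  Cal: 1 of 3 neighbours < 3, below threshold.
  Fay: 3 of 4 neighbours ≥ 3, votes yes.
  Gus: 1 of 2 neighbours < 2, below threshold.
  Ivy: 2 of 5 neighbours < 5, below threshold.
  Jo: 2 of 3 neighbours ≥ 2, votes yes.
  Omar: 3 of 5 neighbours < 5, below threshold.
Round 4 — checking thresholds:
  Cal: 1 of 3 neighbours < 3, below threshold.
  Gus: 2 of 2 neighbours ≥ 2, votes yes.
  Ivy: 3 of 5 neighbours < 5, below threshold.
  Omar: 3 of 5 neighbours < 5, below threshold.
Round 5 — no new yes votes; cascade stops.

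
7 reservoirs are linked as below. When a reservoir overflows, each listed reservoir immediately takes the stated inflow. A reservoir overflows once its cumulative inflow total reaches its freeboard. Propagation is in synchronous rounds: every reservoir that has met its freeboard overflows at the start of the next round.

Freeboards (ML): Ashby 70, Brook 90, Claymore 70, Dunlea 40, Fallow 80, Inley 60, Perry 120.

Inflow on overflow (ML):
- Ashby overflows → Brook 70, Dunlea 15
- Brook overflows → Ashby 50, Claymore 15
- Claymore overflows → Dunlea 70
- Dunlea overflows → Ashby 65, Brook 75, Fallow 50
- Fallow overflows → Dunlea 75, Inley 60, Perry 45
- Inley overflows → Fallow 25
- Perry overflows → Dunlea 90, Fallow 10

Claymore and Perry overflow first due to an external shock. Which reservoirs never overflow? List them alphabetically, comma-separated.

Ashby, Brook, Fallow, Inley

Round 1 — Claymore, Perry overflow (initial).
  Dunlea: +70+90 → 160 ≥ 40
  Fallow: +10 → 10 < 80
Round 2 — Dunlea overflows.
  Ashby: +65 → 65 < 70
  Brook: +75 → 75 < 90
  Fallow: +50 → 60 < 80
No further overflows.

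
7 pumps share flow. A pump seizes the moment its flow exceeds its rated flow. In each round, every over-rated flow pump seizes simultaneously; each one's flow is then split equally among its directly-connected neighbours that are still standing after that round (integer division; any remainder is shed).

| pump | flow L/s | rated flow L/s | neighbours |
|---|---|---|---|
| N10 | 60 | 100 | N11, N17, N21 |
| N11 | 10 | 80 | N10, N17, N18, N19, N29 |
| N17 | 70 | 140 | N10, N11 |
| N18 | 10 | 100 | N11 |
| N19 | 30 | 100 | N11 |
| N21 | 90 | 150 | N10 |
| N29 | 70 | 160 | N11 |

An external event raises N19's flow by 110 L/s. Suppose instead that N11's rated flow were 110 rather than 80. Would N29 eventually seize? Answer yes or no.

With N11's rated flow at 110:
Round 1 — N19 at 140 > 100. N19 seizes.
  N19 sheds 140 L/s to N11: 140 each.
    N11: 10+140 = 150 > 110
Round 2 — N11 seizes.
  N11 sheds 150 L/s to N10, N17, N18, N29: 37 each (2 lost).
    N10: 60+37 = 97 ≤ 100
    N17: 70+37 = 107 ≤ 140
    N18: 10+37 = 47 ≤ 100
    N29: 70+37 = 107 ≤ 160
No further seizures.

no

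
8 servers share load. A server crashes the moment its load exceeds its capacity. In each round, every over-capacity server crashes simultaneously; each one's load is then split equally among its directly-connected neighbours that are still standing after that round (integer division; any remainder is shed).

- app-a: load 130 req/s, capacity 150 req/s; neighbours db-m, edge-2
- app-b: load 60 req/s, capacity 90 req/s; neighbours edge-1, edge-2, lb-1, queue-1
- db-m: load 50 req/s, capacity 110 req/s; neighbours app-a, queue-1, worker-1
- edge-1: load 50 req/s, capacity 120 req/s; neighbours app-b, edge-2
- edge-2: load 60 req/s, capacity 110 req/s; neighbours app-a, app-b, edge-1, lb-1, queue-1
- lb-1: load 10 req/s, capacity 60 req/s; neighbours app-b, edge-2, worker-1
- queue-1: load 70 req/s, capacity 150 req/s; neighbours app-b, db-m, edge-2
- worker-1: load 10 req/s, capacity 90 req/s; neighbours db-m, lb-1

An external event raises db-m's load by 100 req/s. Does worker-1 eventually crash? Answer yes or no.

yes

Round 1 — db-m at 150 > 110. db-m crashes.
  db-m sheds 150 req/s to app-a, queue-1, worker-1: 50 each.
    app-a: 130+50 = 180 > 150
    queue-1: 70+50 = 120 ≤ 150
    worker-1: 10+50 = 60 ≤ 90
Round 2 — app-a crashes.
  app-a sheds 180 req/s to edge-2: 180 each.
    edge-2: 60+180 = 240 > 110
Round 3 — edge-2 crashes.
  edge-2 sheds 240 req/s to app-b, edge-1, lb-1, queue-1: 60 each.
    app-b: 60+60 = 120 > 90
    edge-1: 50+60 = 110 ≤ 120
    lb-1: 10+60 = 70 > 60
    queue-1: 120+60 = 180 > 150
Round 4 — app-b, lb-1, queue-1 crash.
  app-b sheds 120 req/s to edge-1: 120 each.
    edge-1: 110+120 = 230 > 120
  lb-1 sheds 70 req/s to worker-1: 70 each.
    worker-1: 60+70 = 130 > 90
  queue-1 sheds 180 req/s: no online neighbours, lost.
Round 5 — edge-1, worker-1 crash.
  edge-1 sheds 230 req/s: no online neighbours, lost.
  worker-1 sheds 130 req/s: no online neighbours, lost.
No further crashes.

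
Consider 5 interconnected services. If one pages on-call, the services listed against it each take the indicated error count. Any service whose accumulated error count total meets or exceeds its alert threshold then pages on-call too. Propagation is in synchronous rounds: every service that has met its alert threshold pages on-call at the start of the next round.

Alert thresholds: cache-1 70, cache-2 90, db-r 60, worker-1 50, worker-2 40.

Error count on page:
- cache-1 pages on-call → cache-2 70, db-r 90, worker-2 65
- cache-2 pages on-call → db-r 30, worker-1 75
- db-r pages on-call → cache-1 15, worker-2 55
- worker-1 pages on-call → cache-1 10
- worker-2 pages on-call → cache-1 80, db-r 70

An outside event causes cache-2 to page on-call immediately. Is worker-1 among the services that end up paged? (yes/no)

Round 1 — cache-2 pages on-call (initial).
  db-r: +30 → 30 < 60
  worker-1: +75 → 75 ≥ 50
Round 2 — worker-1 pages on-call.
  cache-1: +10 → 10 < 70
No further pages.

yes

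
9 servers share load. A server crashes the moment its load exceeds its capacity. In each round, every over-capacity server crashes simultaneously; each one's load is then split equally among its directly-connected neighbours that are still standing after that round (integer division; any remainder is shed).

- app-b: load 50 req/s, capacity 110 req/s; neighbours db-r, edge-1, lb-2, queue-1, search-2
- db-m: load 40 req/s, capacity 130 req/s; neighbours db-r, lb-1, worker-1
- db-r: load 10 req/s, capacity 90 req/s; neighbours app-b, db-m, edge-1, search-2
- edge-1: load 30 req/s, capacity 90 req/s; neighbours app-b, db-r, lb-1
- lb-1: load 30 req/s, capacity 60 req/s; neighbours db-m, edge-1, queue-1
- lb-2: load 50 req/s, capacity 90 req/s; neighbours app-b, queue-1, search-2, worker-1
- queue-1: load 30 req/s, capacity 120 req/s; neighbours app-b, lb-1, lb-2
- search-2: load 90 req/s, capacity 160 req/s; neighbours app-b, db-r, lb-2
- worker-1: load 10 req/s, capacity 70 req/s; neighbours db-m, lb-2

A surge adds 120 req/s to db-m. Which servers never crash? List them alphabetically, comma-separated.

app-b, db-r, edge-1, lb-2, queue-1, search-2, worker-1

Round 1 — db-m at 160 > 130. db-m crashes.
  db-m sheds 160 req/s to db-r, lb-1, worker-1: 53 each (1 lost).
    db-r: 10+53 = 63 ≤ 90
    lb-1: 30+53 = 83 > 60
    worker-1: 10+53 = 63 ≤ 70
Round 2 — lb-1 crashes.
  lb-1 sheds 83 req/s to edge-1, queue-1: 41 each (1 lost).
    edge-1: 30+41 = 71 ≤ 90
    queue-1: 30+41 = 71 ≤ 120
No further crashes.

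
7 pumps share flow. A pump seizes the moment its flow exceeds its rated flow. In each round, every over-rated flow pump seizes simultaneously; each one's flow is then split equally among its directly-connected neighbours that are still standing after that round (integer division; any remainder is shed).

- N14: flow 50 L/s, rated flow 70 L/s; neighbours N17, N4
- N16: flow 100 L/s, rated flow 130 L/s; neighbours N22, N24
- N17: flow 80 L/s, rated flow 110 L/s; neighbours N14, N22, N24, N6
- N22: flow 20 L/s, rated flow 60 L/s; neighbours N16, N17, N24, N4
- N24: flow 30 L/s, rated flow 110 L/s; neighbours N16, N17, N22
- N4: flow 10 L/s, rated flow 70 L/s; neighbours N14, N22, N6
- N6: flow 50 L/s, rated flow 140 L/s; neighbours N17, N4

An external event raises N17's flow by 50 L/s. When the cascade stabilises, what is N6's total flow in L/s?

Round 1 — N17 at 130 > 110. N17 seizes.
  N17 sheds 130 L/s to N14, N22, N24, N6: 32 each (2 lost).
    N14: 50+32 = 82 > 70
    N22: 20+32 = 52 ≤ 60
    N24: 30+32 = 62 ≤ 110
    N6: 50+32 = 82 ≤ 140
Round 2 — N14 seizes.
  N14 sheds 82 L/s to N4: 82 each.
    N4: 10+82 = 92 > 70
Round 3 — N4 seizes.
  N4 sheds 92 L/s to N22, N6: 46 each.
    N22: 52+46 = 98 > 60
    N6: 82+46 = 128 ≤ 140
Round 4 — N22 seizes.
  N22 sheds 98 L/s to N16, N24: 49 each.
    N16: 100+49 = 149 > 130
    N24: 62+49 = 111 > 110
Round 5 — N16, N24 seize.
  N16 sheds 149 L/s: no online neighbours, lost.
  N24 sheds 111 L/s: no online neighbours, lost.
No further seizures.

128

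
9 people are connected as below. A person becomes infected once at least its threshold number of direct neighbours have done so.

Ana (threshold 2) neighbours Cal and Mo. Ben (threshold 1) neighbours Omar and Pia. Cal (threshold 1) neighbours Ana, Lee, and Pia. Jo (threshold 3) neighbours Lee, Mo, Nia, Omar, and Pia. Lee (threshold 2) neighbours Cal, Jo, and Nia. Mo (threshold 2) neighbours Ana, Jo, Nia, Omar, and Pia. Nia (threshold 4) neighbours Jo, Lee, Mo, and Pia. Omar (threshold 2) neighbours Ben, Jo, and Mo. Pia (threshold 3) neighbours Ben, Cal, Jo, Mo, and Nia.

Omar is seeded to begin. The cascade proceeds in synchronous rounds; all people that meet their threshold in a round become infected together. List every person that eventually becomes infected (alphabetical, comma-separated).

Round 1 — Omar becomes infected (initial).
Round 2 — checking thresholds:
  Ben: 1 of 2 neighbours ≥ 1, becomes infected.
  Jo: 1 of 5 neighbours < 3, not yet.
  Mo: 1 of 5 neighbours < 2, not yet.
Round 3 — no new infections; cascade stops.

Ben, Omar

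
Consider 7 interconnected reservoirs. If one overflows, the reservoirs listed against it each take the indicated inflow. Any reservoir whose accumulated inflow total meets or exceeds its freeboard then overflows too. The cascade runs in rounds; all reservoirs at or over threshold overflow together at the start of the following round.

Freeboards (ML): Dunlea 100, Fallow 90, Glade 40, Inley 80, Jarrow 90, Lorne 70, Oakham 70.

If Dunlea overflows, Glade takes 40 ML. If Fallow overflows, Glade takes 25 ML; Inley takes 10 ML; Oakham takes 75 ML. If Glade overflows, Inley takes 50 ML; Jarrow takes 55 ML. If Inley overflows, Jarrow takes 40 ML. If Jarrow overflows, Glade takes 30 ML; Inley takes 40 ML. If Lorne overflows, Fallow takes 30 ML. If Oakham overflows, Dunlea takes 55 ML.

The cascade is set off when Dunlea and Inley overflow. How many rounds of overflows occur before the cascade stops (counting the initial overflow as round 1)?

3

Round 1 — Dunlea, Inley overflow (initial).
  Glade: +40 → 40 ≥ 40
  Jarrow: +40 → 40 < 90
Round 2 — Glade overflows.
  Jarrow: +55 → 95 ≥ 90
Round 3 — Jarrow overflows.
No further overflows.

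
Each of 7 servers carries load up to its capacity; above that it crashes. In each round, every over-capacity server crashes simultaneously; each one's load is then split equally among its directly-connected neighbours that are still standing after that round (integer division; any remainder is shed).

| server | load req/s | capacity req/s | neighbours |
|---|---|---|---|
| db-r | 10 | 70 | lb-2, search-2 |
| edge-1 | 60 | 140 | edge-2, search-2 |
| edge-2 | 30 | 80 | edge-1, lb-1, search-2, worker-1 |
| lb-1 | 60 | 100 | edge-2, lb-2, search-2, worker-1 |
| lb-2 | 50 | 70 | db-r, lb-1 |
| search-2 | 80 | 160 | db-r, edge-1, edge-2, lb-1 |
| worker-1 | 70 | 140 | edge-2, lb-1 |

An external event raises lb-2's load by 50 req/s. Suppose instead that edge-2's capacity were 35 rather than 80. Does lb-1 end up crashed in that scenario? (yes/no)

With edge-2's capacity at 35:
Round 1 — lb-2 at 100 > 70. lb-2 crashes.
  lb-2 sheds 100 req/s to db-r, lb-1: 50 each.
    db-r: 10+50 = 60 ≤ 70
    lb-1: 60+50 = 110 > 100
Round 2 — lb-1 crashes.
  lb-1 sheds 110 req/s to edge-2, search-2, worker-1: 36 each (2 lost).
    edge-2: 30+36 = 66 > 35
    search-2: 80+36 = 116 ≤ 160
    worker-1: 70+36 = 106 ≤ 140
Round 3 — edge-2 crashes.
  edge-2 sheds 66 req/s to edge-1, search-2, worker-1: 22 each.
    edge-1: 60+22 = 82 ≤ 140
    search-2: 116+22 = 138 ≤ 160
    worker-1: 106+22 = 128 ≤ 140
No further crashes.

yes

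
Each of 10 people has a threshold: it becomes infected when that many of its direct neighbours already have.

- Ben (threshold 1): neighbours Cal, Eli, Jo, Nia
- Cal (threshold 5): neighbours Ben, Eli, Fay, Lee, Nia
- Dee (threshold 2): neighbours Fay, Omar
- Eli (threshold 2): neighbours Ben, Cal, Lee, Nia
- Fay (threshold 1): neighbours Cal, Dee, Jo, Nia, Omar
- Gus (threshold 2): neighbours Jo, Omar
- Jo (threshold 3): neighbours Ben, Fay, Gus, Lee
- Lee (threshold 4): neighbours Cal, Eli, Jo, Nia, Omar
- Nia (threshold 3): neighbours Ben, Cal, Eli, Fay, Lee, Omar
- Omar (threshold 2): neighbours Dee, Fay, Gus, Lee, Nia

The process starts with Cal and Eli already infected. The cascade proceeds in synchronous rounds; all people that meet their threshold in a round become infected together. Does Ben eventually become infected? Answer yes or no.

yes

Round 1 — Cal, Eli become infected (initial).
Round 2 — checking thresholds:
  Ben: 2 of 4 neighbours ≥ 1, becomes infected.
  Fay: 1 of 5 neighbours ≥ 1, becomes infected.
  Lee: 2 of 5 neighbours < 4, not yet.
  Nia: 2 of 6 neighbours < 3, not yet.
Round 3 — checking thresholds:
  Dee: 1 of 2 neighbours < 2, not yet.
  Jo: 2 of 4 neighbours < 3, not yet.
  Lee: 2 of 5 neighbours < 4, not yet.
  Nia: 4 of 6 neighbours ≥ 3, becomes infected.
  Omar: 1 of 5 neighbours < 2, not yet.
Round 4 — checking thresholds:
  Dee: 1 of 2 neighbours < 2, not yet.
  Jo: 2 of 4 neighbours < 3, not yet.
  Lee: 3 of 5 neighbours < 4, not yet.
  Omar: 2 of 5 neighbours ≥ 2, becomes infected.
Round 5 — checking thresholds:
  Dee: 2 of 2 neighbours ≥ 2, becomes infected.
  Gus: 1 of 2 neighbours < 2, not yet.
  Jo: 2 of 4 neighbours < 3, not yet.
  Lee: 4 of 5 neighbours ≥ 4, becomes infected.
Round 6 — checking thresholds:
  Gus: 1 of 2 neighbours < 2, not yet.
  Jo: 3 of 4 neighbours ≥ 3, becomes infected.
Round 7 — checking thresholds:
  Gus: 2 of 2 neighbours ≥ 2, becomes infected.
Round 8 — no new infections; cascade stops.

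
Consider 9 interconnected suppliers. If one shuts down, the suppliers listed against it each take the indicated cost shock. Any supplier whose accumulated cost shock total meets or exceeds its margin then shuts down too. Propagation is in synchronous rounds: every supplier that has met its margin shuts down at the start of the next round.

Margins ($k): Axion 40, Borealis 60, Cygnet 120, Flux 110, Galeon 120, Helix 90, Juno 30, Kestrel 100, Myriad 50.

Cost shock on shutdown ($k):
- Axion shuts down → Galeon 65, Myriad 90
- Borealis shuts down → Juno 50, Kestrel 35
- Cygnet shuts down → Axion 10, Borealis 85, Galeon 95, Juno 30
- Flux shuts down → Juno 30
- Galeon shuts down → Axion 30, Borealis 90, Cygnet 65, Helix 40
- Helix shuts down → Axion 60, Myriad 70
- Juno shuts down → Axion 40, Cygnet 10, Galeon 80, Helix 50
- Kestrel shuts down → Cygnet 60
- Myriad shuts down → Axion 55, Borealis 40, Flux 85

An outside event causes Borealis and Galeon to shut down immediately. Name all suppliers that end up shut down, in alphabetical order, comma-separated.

Axion, Borealis, Galeon, Helix, Juno, Myriad

Round 1 — Borealis, Galeon shut down (initial).
  Axion: +30 → 30 < 40
  Cygnet: +65 → 65 < 120
  Helix: +40 → 40 < 90
  Juno: +50 → 50 ≥ 30
  Kestrel: +35 → 35 < 100
Round 2 — Juno shuts down.
  Axion: +40 → 70 ≥ 40
  Cygnet: +10 → 75 < 120
  Helix: +50 → 90 ≥ 90
Round 3 — Axion, Helix shut down.
  Myriad: +90+70 → 160 ≥ 50
Round 4 — Myriad shuts down.
  Flux: +85 → 85 < 110
No further shutdowns.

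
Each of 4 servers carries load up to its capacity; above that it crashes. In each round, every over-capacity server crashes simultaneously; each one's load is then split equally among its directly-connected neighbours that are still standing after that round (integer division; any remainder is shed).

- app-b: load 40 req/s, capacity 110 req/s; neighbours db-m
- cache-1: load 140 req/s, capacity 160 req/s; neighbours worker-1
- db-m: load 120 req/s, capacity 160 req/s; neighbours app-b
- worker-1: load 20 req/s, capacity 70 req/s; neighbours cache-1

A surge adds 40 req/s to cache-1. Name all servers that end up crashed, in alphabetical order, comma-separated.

Round 1 — cache-1 at 180 > 160. cache-1 crashes.
  cache-1 sheds 180 req/s to worker-1: 180 each.
    worker-1: 20+180 = 200 > 70
Round 2 — worker-1 crashes.
  worker-1 sheds 200 req/s: no online neighbours, lost.
No further crashes.

cache-1, worker-1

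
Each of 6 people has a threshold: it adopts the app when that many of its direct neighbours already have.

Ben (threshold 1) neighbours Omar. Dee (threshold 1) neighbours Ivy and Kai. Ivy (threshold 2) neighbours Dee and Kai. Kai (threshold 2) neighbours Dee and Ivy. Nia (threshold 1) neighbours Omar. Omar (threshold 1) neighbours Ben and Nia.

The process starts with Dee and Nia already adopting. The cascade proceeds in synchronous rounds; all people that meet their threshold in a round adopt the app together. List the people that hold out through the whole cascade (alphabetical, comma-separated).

Round 1 — Dee, Nia adopt the app (initial).
Round 2 — checking thresholds:
  Ivy: 1 of 2 neighbours < 2, holds.
  Kai: 1 of 2 neighbours < 2, holds.
  Omar: 1 of 2 neighbours ≥ 1, adopts the app.
Round 3 — checking thresholds:
  Ben: 1 of 1 neighbours ≥ 1, adopts the app.
  Ivy: 1 of 2 neighbours < 2, holds.
  Kai: 1 of 2 neighbours < 2, holds.
Round 4 — no new adoptions; cascade stops.

Ivy, Kai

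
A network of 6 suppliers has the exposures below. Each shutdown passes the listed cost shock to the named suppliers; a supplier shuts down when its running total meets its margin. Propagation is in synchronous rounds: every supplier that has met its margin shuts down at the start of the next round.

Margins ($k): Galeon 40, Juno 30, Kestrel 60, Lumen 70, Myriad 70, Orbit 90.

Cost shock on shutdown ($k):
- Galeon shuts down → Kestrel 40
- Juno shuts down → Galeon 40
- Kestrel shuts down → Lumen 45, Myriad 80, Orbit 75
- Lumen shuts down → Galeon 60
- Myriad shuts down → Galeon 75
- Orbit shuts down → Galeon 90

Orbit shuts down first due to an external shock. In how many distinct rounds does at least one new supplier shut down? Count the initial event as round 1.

Round 1 — Orbit shuts down (initial).
  Galeon: +90 → 90 ≥ 40
Round 2 — Galeon shuts down.
  Kestrel: +40 → 40 < 60
No further shutdowns.

2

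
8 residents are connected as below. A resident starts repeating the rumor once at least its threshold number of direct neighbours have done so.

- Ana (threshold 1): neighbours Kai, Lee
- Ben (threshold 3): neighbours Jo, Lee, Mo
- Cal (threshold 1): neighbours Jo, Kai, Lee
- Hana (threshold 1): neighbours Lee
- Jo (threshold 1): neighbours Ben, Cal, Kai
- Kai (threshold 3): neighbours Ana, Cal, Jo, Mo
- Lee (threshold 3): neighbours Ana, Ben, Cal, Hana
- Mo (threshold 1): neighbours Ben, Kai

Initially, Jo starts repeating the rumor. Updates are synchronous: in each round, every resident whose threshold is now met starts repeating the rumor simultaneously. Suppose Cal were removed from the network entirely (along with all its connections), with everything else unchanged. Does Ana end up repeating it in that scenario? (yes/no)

no

With Cal removed:
Round 1 — Jo starts repeating the rumor (initial).
Round 2 — no new spreads; cascade stops.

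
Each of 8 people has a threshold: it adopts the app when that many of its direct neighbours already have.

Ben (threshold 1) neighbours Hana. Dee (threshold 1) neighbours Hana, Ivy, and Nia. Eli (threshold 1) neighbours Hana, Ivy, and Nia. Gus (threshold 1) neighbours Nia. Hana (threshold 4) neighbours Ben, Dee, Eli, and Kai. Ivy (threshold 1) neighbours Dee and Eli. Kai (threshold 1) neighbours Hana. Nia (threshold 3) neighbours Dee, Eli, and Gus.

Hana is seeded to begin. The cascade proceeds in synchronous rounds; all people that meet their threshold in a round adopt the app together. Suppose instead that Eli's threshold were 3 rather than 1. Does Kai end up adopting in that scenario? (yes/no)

yes

With Eli's threshold at 3:
Round 1 — Hana adopts the app (initial).
Round 2 — checking thresholds:
  Ben: 1 of 1 neighbours ≥ 1, adopts the app.
  Dee: 1 of 3 neighbours ≥ 1, adopts the app.
  Eli: 1 of 3 neighbours < 3, not yet.
  Kai: 1 of 1 neighbours ≥ 1, adopts the app.
Round 3 — checking thresholds:
  Eli: 1 of 3 neighbours < 3, not yet.
  Ivy: 1 of 2 neighbours ≥ 1, adopts the app.
  Nia: 1 of 3 neighbours < 3, not yet.
Round 4 — no new adoptions; cascade stops.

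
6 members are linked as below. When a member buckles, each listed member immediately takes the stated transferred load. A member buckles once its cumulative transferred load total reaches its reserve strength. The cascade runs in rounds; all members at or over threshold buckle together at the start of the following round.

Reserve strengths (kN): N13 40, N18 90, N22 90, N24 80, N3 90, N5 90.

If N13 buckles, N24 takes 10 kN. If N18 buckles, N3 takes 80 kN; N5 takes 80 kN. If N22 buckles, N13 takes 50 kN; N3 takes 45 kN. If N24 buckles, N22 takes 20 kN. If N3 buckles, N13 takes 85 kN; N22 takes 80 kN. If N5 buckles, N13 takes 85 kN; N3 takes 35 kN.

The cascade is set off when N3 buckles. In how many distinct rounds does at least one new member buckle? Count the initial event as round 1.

2

Round 1 — N3 buckles (initial).
  N13: +85 → 85 ≥ 40
  N22: +80 → 80 < 90
Round 2 — N13 buckles.
  N24: +10 → 10 < 80
No further bucklings.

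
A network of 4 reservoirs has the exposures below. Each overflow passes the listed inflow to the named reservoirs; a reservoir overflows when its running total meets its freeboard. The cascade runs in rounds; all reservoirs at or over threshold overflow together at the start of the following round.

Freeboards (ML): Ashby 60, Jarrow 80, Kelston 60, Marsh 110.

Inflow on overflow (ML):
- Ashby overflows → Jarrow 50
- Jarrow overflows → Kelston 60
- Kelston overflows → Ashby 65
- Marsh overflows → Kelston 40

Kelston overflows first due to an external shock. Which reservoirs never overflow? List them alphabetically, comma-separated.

Round 1 — Kelston overflows (initial).
  Ashby: +65 → 65 ≥ 60
Round 2 — Ashby overflows.
  Jarrow: +50 → 50 < 80
No further overflows.

Jarrow, Marsh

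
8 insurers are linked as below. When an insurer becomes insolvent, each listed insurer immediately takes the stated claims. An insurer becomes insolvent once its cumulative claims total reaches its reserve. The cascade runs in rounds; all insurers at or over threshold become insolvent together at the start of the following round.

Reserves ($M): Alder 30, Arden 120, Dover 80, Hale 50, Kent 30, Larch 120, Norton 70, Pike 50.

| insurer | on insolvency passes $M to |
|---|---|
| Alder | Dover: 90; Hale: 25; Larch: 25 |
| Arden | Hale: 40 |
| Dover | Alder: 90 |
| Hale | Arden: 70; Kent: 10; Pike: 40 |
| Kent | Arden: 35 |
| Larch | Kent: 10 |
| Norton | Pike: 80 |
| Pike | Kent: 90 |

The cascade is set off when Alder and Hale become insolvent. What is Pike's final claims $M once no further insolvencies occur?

40

Round 1 — Alder, Hale become insolvent (initial).
  Arden: +70 → 70 < 120
  Dover: +90 → 90 ≥ 80
  Kent: +10 → 10 < 30
  Larch: +25 → 25 < 120
  Pike: +40 → 40 < 50
Round 2 — Dover becomes insolvent.
No further insolvencies.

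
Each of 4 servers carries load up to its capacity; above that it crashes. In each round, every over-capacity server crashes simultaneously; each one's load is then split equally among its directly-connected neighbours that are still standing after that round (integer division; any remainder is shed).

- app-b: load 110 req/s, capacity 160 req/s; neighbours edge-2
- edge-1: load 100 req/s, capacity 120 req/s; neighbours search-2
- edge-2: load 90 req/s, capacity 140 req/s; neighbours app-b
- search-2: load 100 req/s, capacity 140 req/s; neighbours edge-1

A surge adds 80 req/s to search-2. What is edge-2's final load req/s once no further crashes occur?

Round 1 — search-2 at 180 > 140. search-2 crashes.
  search-2 sheds 180 req/s to edge-1: 180 each.
    edge-1: 100+180 = 280 > 120
Round 2 — edge-1 crashes.
  edge-1 sheds 280 req/s: no online neighbours, lost.
No further crashes.

90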